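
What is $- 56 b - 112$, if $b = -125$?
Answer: $6888$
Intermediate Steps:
$- 56 b - 112 = \left(-56\right) \left(-125\right) - 112 = 7000 - 112 = 6888$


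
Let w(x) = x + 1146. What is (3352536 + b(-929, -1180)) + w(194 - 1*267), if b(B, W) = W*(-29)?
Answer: 3387829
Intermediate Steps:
b(B, W) = -29*W
w(x) = 1146 + x
(3352536 + b(-929, -1180)) + w(194 - 1*267) = (3352536 - 29*(-1180)) + (1146 + (194 - 1*267)) = (3352536 + 34220) + (1146 + (194 - 267)) = 3386756 + (1146 - 73) = 3386756 + 1073 = 3387829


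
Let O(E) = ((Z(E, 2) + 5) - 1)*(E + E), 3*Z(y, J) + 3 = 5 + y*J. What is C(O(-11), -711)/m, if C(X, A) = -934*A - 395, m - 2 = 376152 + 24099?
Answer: 663679/400253 ≈ 1.6581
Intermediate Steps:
Z(y, J) = 2/3 + J*y/3 (Z(y, J) = -1 + (5 + y*J)/3 = -1 + (5 + J*y)/3 = -1 + (5/3 + J*y/3) = 2/3 + J*y/3)
O(E) = 2*E*(14/3 + 2*E/3) (O(E) = (((2/3 + (1/3)*2*E) + 5) - 1)*(E + E) = (((2/3 + 2*E/3) + 5) - 1)*(2*E) = ((17/3 + 2*E/3) - 1)*(2*E) = (14/3 + 2*E/3)*(2*E) = 2*E*(14/3 + 2*E/3))
m = 400253 (m = 2 + (376152 + 24099) = 2 + 400251 = 400253)
C(X, A) = -395 - 934*A
C(O(-11), -711)/m = (-395 - 934*(-711))/400253 = (-395 + 664074)*(1/400253) = 663679*(1/400253) = 663679/400253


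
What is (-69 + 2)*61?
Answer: -4087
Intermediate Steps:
(-69 + 2)*61 = -67*61 = -4087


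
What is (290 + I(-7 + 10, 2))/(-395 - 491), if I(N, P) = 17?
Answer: -307/886 ≈ -0.34650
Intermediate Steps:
(290 + I(-7 + 10, 2))/(-395 - 491) = (290 + 17)/(-395 - 491) = 307/(-886) = 307*(-1/886) = -307/886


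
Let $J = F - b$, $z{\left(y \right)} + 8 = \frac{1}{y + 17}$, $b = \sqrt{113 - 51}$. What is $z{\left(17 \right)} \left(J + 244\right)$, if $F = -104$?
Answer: $- \frac{18970}{17} + \frac{271 \sqrt{62}}{34} \approx -1053.1$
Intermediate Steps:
$b = \sqrt{62} \approx 7.874$
$z{\left(y \right)} = -8 + \frac{1}{17 + y}$ ($z{\left(y \right)} = -8 + \frac{1}{y + 17} = -8 + \frac{1}{17 + y}$)
$J = -104 - \sqrt{62} \approx -111.87$
$z{\left(17 \right)} \left(J + 244\right) = \frac{-135 - 136}{17 + 17} \left(\left(-104 - \sqrt{62}\right) + 244\right) = \frac{-135 - 136}{34} \left(140 - \sqrt{62}\right) = \frac{1}{34} \left(-271\right) \left(140 - \sqrt{62}\right) = - \frac{271 \left(140 - \sqrt{62}\right)}{34} = - \frac{18970}{17} + \frac{271 \sqrt{62}}{34}$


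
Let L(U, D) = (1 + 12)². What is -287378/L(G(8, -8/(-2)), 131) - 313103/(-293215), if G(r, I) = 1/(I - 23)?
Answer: -498287727/293215 ≈ -1699.4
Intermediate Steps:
G(r, I) = 1/(-23 + I)
L(U, D) = 169 (L(U, D) = 13² = 169)
-287378/L(G(8, -8/(-2)), 131) - 313103/(-293215) = -287378/169 - 313103/(-293215) = -287378*1/169 - 313103*(-1/293215) = -22106/13 + 313103/293215 = -498287727/293215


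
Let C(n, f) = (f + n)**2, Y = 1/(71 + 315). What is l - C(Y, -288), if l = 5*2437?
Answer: -10542585629/148996 ≈ -70758.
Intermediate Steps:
Y = 1/386 ≈ 0.0025907
l = 12185
l - C(Y, -288) = 12185 - (-288 + 1/386)**2 = 12185 - (-111167/386)**2 = 12185 - 1*12358101889/148996 = 12185 - 12358101889/148996 = -10542585629/148996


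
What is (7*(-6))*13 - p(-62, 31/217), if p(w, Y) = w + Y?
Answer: -3389/7 ≈ -484.14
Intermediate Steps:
p(w, Y) = Y + w
(7*(-6))*13 - p(-62, 31/217) = (7*(-6))*13 - (31/217 - 62) = -42*13 - (31*(1/217) - 62) = -546 - (1/7 - 62) = -546 - 1*(-433/7) = -546 + 433/7 = -3389/7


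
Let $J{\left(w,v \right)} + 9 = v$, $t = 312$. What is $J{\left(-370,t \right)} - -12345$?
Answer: $12648$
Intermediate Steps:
$J{\left(w,v \right)} = -9 + v$
$J{\left(-370,t \right)} - -12345 = \left(-9 + 312\right) - -12345 = 303 + 12345 = 12648$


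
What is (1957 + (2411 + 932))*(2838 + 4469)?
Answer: 38727100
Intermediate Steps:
(1957 + (2411 + 932))*(2838 + 4469) = (1957 + 3343)*7307 = 5300*7307 = 38727100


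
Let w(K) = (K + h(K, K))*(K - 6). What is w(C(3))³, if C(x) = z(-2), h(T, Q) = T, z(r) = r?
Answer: 32768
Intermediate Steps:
C(x) = -2
w(K) = 2*K*(-6 + K) (w(K) = (K + K)*(K - 6) = (2*K)*(-6 + K) = 2*K*(-6 + K))
w(C(3))³ = (2*(-2)*(-6 - 2))³ = (2*(-2)*(-8))³ = 32³ = 32768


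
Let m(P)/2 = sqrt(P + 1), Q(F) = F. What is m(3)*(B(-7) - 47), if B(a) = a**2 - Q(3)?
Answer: -4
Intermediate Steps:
m(P) = 2*sqrt(1 + P) (m(P) = 2*sqrt(P + 1) = 2*sqrt(1 + P))
B(a) = -3 + a**2 (B(a) = a**2 - 1*3 = a**2 - 3 = -3 + a**2)
m(3)*(B(-7) - 47) = (2*sqrt(1 + 3))*((-3 + (-7)**2) - 47) = (2*sqrt(4))*((-3 + 49) - 47) = (2*2)*(46 - 47) = 4*(-1) = -4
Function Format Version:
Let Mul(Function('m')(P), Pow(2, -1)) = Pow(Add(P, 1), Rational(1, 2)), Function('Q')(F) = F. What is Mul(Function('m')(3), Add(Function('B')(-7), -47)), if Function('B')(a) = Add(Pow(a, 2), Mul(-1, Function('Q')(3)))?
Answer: -4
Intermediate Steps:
Function('m')(P) = Mul(2, Pow(Add(1, P), Rational(1, 2))) (Function('m')(P) = Mul(2, Pow(Add(P, 1), Rational(1, 2))) = Mul(2, Pow(Add(1, P), Rational(1, 2))))
Function('B')(a) = Add(-3, Pow(a, 2)) (Function('B')(a) = Add(Pow(a, 2), Mul(-1, 3)) = Add(Pow(a, 2), -3) = Add(-3, Pow(a, 2)))
Mul(Function('m')(3), Add(Function('B')(-7), -47)) = Mul(Mul(2, Pow(Add(1, 3), Rational(1, 2))), Add(Add(-3, Pow(-7, 2)), -47)) = Mul(Mul(2, Pow(4, Rational(1, 2))), Add(Add(-3, 49), -47)) = Mul(Mul(2, 2), Add(46, -47)) = Mul(4, -1) = -4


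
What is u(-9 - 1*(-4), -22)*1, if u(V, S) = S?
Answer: -22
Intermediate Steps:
u(-9 - 1*(-4), -22)*1 = -22*1 = -22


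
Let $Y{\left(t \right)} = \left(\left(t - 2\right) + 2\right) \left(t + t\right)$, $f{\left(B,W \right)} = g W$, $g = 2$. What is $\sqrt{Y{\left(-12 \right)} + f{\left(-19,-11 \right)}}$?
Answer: $\sqrt{266} \approx 16.31$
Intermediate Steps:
$f{\left(B,W \right)} = 2 W$
$Y{\left(t \right)} = 2 t^{2}$ ($Y{\left(t \right)} = \left(\left(-2 + t\right) + 2\right) 2 t = t 2 t = 2 t^{2}$)
$\sqrt{Y{\left(-12 \right)} + f{\left(-19,-11 \right)}} = \sqrt{2 \left(-12\right)^{2} + 2 \left(-11\right)} = \sqrt{2 \cdot 144 - 22} = \sqrt{288 - 22} = \sqrt{266}$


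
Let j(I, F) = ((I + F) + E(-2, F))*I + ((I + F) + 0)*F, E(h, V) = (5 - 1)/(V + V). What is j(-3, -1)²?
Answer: 484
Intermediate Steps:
E(h, V) = 2/V (E(h, V) = 4/((2*V)) = 4*(1/(2*V)) = 2/V)
j(I, F) = F*(F + I) + I*(F + I + 2/F) (j(I, F) = ((I + F) + 2/F)*I + ((I + F) + 0)*F = ((F + I) + 2/F)*I + ((F + I) + 0)*F = (F + I + 2/F)*I + (F + I)*F = I*(F + I + 2/F) + F*(F + I) = F*(F + I) + I*(F + I + 2/F))
j(-3, -1)² = ((-1)² + (-3)² + 2*(-1)*(-3) + 2*(-3)/(-1))² = (1 + 9 + 6 + 2*(-3)*(-1))² = (1 + 9 + 6 + 6)² = 22² = 484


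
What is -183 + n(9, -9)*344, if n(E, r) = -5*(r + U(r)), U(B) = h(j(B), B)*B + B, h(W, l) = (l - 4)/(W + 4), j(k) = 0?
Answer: -19533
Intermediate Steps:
h(W, l) = (-4 + l)/(4 + W)
U(B) = B + B*(-1 + B/4) (U(B) = ((-4 + B)/(4 + 0))*B + B = ((-4 + B)/4)*B + B = (-1 + B/4)*B + B = B*(-1 + B/4) + B = B + B*(-1 + B/4))
n(E, r) = -5*r - 5*r²/4 (n(E, r) = -5*(r + r²/4) = -5*r - 5*r²/4)
-183 + n(9, -9)*344 = -183 + ((5/4)*(-9)*(-4 - 1*(-9)))*344 = -183 + ((5/4)*(-9)*(-4 + 9))*344 = -183 + ((5/4)*(-9)*5)*344 = -183 - 225/4*344 = -183 - 19350 = -19533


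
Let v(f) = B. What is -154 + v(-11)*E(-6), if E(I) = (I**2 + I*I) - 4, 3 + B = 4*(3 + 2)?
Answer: 1002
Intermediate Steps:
B = 17 (B = -3 + 4*(3 + 2) = -3 + 4*5 = -3 + 20 = 17)
v(f) = 17
E(I) = -4 + 2*I**2 (E(I) = (I**2 + I**2) - 4 = 2*I**2 - 4 = -4 + 2*I**2)
-154 + v(-11)*E(-6) = -154 + 17*(-4 + 2*(-6)**2) = -154 + 17*(-4 + 2*36) = -154 + 17*(-4 + 72) = -154 + 17*68 = -154 + 1156 = 1002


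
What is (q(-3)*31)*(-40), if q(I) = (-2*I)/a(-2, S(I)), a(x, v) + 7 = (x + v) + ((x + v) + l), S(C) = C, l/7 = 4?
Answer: -7440/11 ≈ -676.36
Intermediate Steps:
l = 28 (l = 7*4 = 28)
a(x, v) = 21 + 2*v + 2*x (a(x, v) = -7 + ((x + v) + ((x + v) + 28)) = -7 + ((v + x) + ((v + x) + 28)) = -7 + ((v + x) + (28 + v + x)) = -7 + (28 + 2*v + 2*x) = 21 + 2*v + 2*x)
q(I) = -2*I/(17 + 2*I) (q(I) = (-2*I)/(21 + 2*I + 2*(-2)) = (-2*I)/(21 + 2*I - 4) = (-2*I)/(17 + 2*I) = -2*I/(17 + 2*I))
(q(-3)*31)*(-40) = (-2*(-3)/(17 + 2*(-3))*31)*(-40) = (-2*(-3)/(17 - 6)*31)*(-40) = (-2*(-3)/11*31)*(-40) = (-2*(-3)*1/11*31)*(-40) = ((6/11)*31)*(-40) = (186/11)*(-40) = -7440/11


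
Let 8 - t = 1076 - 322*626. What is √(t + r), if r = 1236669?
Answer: √1437173 ≈ 1198.8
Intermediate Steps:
t = 200504 (t = 8 - (1076 - 322*626) = 8 - (1076 - 201572) = 8 - 1*(-200496) = 8 + 200496 = 200504)
√(t + r) = √(200504 + 1236669) = √1437173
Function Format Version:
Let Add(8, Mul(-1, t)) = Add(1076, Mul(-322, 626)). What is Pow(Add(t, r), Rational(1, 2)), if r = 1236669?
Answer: Pow(1437173, Rational(1, 2)) ≈ 1198.8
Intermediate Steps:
t = 200504 (t = Add(8, Mul(-1, Add(1076, Mul(-322, 626)))) = Add(8, Mul(-1, Add(1076, -201572))) = Add(8, Mul(-1, -200496)) = Add(8, 200496) = 200504)
Pow(Add(t, r), Rational(1, 2)) = Pow(Add(200504, 1236669), Rational(1, 2)) = Pow(1437173, Rational(1, 2))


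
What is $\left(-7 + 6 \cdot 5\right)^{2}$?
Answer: $529$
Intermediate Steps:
$\left(-7 + 6 \cdot 5\right)^{2} = \left(-7 + 30\right)^{2} = 23^{2} = 529$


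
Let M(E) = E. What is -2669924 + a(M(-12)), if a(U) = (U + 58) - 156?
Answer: -2670034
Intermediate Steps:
a(U) = -98 + U (a(U) = (58 + U) - 156 = -98 + U)
-2669924 + a(M(-12)) = -2669924 + (-98 - 12) = -2669924 - 110 = -2670034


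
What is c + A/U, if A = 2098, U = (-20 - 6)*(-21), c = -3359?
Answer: -915958/273 ≈ -3355.2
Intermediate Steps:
U = 546 (U = -26*(-21) = 546)
c + A/U = -3359 + 2098/546 = -3359 + 2098*(1/546) = -3359 + 1049/273 = -915958/273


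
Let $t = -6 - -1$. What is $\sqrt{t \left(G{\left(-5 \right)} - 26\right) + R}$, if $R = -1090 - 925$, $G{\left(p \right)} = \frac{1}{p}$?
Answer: $2 i \sqrt{471} \approx 43.405 i$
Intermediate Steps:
$t = -5$ ($t = -6 + 1 = -5$)
$R = -2015$
$\sqrt{t \left(G{\left(-5 \right)} - 26\right) + R} = \sqrt{- 5 \left(\frac{1}{-5} - 26\right) - 2015} = \sqrt{- 5 \left(- \frac{1}{5} - 26\right) - 2015} = \sqrt{\left(-5\right) \left(- \frac{131}{5}\right) - 2015} = \sqrt{131 - 2015} = \sqrt{-1884} = 2 i \sqrt{471}$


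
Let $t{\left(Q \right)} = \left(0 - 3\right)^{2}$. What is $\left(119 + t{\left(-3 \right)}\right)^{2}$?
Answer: $16384$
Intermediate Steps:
$t{\left(Q \right)} = 9$ ($t{\left(Q \right)} = \left(-3\right)^{2} = 9$)
$\left(119 + t{\left(-3 \right)}\right)^{2} = \left(119 + 9\right)^{2} = 128^{2} = 16384$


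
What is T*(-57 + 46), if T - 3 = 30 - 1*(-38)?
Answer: -781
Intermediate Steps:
T = 71 (T = 3 + (30 - 1*(-38)) = 3 + (30 + 38) = 3 + 68 = 71)
T*(-57 + 46) = 71*(-57 + 46) = 71*(-11) = -781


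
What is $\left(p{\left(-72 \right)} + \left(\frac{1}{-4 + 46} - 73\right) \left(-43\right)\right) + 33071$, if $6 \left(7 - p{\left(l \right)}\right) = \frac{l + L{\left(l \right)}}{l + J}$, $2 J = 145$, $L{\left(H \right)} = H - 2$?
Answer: $\frac{507705}{14} \approx 36265.0$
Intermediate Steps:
$L{\left(H \right)} = -2 + H$
$J = \frac{145}{2}$ ($J = \frac{1}{2} \cdot 145 = \frac{145}{2} \approx 72.5$)
$p{\left(l \right)} = 7 - \frac{-2 + 2 l}{6 \left(\frac{145}{2} + l\right)}$ ($p{\left(l \right)} = 7 - \frac{\left(l + \left(-2 + l\right)\right) \frac{1}{l + \frac{145}{2}}}{6} = 7 - \frac{\left(-2 + 2 l\right) \frac{1}{\frac{145}{2} + l}}{6} = 7 - \frac{\frac{1}{\frac{145}{2} + l} \left(-2 + 2 l\right)}{6} = 7 - \frac{-2 + 2 l}{6 \left(\frac{145}{2} + l\right)}$)
$\left(p{\left(-72 \right)} + \left(\frac{1}{-4 + 46} - 73\right) \left(-43\right)\right) + 33071 = \left(\frac{3047 + 40 \left(-72\right)}{3 \left(145 + 2 \left(-72\right)\right)} + \left(\frac{1}{-4 + 46} - 73\right) \left(-43\right)\right) + 33071 = \left(\frac{3047 - 2880}{3 \left(145 - 144\right)} + \left(\frac{1}{42} - 73\right) \left(-43\right)\right) + 33071 = \left(\frac{1}{3} \cdot 1^{-1} \cdot 167 + \left(\frac{1}{42} - 73\right) \left(-43\right)\right) + 33071 = \left(\frac{1}{3} \cdot 1 \cdot 167 - - \frac{131795}{42}\right) + 33071 = \left(\frac{167}{3} + \frac{131795}{42}\right) + 33071 = \frac{44711}{14} + 33071 = \frac{507705}{14}$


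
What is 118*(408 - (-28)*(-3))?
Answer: 38232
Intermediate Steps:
118*(408 - (-28)*(-3)) = 118*(408 - 1*84) = 118*(408 - 84) = 118*324 = 38232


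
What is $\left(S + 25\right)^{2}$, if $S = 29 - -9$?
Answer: $3969$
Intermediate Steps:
$S = 38$ ($S = 29 + 9 = 38$)
$\left(S + 25\right)^{2} = \left(38 + 25\right)^{2} = 63^{2} = 3969$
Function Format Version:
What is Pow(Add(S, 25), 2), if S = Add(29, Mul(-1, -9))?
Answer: 3969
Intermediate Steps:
S = 38 (S = Add(29, 9) = 38)
Pow(Add(S, 25), 2) = Pow(Add(38, 25), 2) = Pow(63, 2) = 3969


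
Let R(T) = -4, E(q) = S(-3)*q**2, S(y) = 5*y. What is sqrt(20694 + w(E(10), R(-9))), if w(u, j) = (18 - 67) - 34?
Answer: sqrt(20611) ≈ 143.57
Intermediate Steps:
E(q) = -15*q**2 (E(q) = (5*(-3))*q**2 = -15*q**2)
w(u, j) = -83 (w(u, j) = -49 - 34 = -83)
sqrt(20694 + w(E(10), R(-9))) = sqrt(20694 - 83) = sqrt(20611)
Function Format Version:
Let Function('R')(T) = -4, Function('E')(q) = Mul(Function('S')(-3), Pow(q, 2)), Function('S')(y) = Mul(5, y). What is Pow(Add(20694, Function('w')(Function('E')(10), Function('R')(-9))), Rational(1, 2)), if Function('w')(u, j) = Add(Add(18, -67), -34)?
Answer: Pow(20611, Rational(1, 2)) ≈ 143.57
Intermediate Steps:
Function('E')(q) = Mul(-15, Pow(q, 2)) (Function('E')(q) = Mul(Mul(5, -3), Pow(q, 2)) = Mul(-15, Pow(q, 2)))
Function('w')(u, j) = -83 (Function('w')(u, j) = Add(-49, -34) = -83)
Pow(Add(20694, Function('w')(Function('E')(10), Function('R')(-9))), Rational(1, 2)) = Pow(Add(20694, -83), Rational(1, 2)) = Pow(20611, Rational(1, 2))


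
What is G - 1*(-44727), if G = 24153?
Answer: 68880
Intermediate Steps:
G - 1*(-44727) = 24153 - 1*(-44727) = 24153 + 44727 = 68880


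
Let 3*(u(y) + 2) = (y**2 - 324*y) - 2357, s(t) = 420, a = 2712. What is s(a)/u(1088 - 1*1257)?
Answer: 630/40477 ≈ 0.015564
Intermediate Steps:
u(y) = -2363/3 - 108*y + y**2/3 (u(y) = -2 + ((y**2 - 324*y) - 2357)/3 = -2 + (-2357 + y**2 - 324*y)/3 = -2 + (-2357/3 - 108*y + y**2/3) = -2363/3 - 108*y + y**2/3)
s(a)/u(1088 - 1*1257) = 420/(-2363/3 - 108*(1088 - 1*1257) + (1088 - 1*1257)**2/3) = 420/(-2363/3 - 108*(1088 - 1257) + (1088 - 1257)**2/3) = 420/(-2363/3 - 108*(-169) + (1/3)*(-169)**2) = 420/(-2363/3 + 18252 + (1/3)*28561) = 420/(-2363/3 + 18252 + 28561/3) = 420/(80954/3) = 420*(3/80954) = 630/40477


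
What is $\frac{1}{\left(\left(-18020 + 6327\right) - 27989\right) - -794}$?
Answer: $- \frac{1}{38888} \approx -2.5715 \cdot 10^{-5}$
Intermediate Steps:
$\frac{1}{\left(\left(-18020 + 6327\right) - 27989\right) - -794} = \frac{1}{\left(-11693 - 27989\right) + \left(-130 + 924\right)} = \frac{1}{-39682 + 794} = \frac{1}{-38888} = - \frac{1}{38888}$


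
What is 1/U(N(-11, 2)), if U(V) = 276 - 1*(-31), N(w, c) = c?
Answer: 1/307 ≈ 0.0032573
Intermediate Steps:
U(V) = 307 (U(V) = 276 + 31 = 307)
1/U(N(-11, 2)) = 1/307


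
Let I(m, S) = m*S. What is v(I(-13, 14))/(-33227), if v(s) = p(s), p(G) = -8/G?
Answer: -4/3023657 ≈ -1.3229e-6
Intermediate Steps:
I(m, S) = S*m
v(s) = -8/s
v(I(-13, 14))/(-33227) = -8/(14*(-13))/(-33227) = -8/(-182)*(-1/33227) = -8*(-1/182)*(-1/33227) = (4/91)*(-1/33227) = -4/3023657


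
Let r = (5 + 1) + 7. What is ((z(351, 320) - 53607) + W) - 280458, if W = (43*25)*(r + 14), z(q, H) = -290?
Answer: -305330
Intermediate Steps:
r = 13 (r = 6 + 7 = 13)
W = 29025 (W = (43*25)*(13 + 14) = 1075*27 = 29025)
((z(351, 320) - 53607) + W) - 280458 = ((-290 - 53607) + 29025) - 280458 = (-53897 + 29025) - 280458 = -24872 - 280458 = -305330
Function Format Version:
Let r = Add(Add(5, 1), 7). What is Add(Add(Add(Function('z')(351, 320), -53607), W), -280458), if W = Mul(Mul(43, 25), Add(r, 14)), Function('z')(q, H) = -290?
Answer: -305330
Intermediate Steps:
r = 13 (r = Add(6, 7) = 13)
W = 29025 (W = Mul(Mul(43, 25), Add(13, 14)) = Mul(1075, 27) = 29025)
Add(Add(Add(Function('z')(351, 320), -53607), W), -280458) = Add(Add(Add(-290, -53607), 29025), -280458) = Add(Add(-53897, 29025), -280458) = Add(-24872, -280458) = -305330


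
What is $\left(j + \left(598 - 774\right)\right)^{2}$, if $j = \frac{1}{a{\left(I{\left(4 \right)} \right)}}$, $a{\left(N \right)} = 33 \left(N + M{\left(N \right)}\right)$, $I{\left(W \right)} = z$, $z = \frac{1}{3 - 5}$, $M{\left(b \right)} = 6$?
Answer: $\frac{4081420996}{131769} \approx 30974.0$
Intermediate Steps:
$z = - \frac{1}{2}$ ($z = \frac{1}{-2} = - \frac{1}{2} \approx -0.5$)
$I{\left(W \right)} = - \frac{1}{2}$
$a{\left(N \right)} = 198 + 33 N$ ($a{\left(N \right)} = 33 \left(N + 6\right) = 33 \left(6 + N\right) = 198 + 33 N$)
$j = \frac{2}{363}$ ($j = \frac{1}{198 + 33 \left(- \frac{1}{2}\right)} = \frac{1}{198 - \frac{33}{2}} = \frac{1}{\frac{363}{2}} = \frac{2}{363} \approx 0.0055096$)
$\left(j + \left(598 - 774\right)\right)^{2} = \left(\frac{2}{363} + \left(598 - 774\right)\right)^{2} = \left(\frac{2}{363} - 176\right)^{2} = \left(- \frac{63886}{363}\right)^{2} = \frac{4081420996}{131769}$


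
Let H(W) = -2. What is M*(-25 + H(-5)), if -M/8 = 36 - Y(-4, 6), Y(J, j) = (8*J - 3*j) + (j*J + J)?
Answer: 24624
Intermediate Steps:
Y(J, j) = -3*j + 9*J + J*j (Y(J, j) = (-3*j + 8*J) + (J*j + J) = (-3*j + 8*J) + (J + J*j) = -3*j + 9*J + J*j)
M = -912 (M = -8*(36 - (-3*6 + 9*(-4) - 4*6)) = -8*(36 - (-18 - 36 - 24)) = -8*(36 - 1*(-78)) = -8*(36 + 78) = -8*114 = -912)
M*(-25 + H(-5)) = -912*(-25 - 2) = -912*(-27) = 24624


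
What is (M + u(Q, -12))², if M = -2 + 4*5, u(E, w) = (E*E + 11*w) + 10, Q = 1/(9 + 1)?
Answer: 108139201/10000 ≈ 10814.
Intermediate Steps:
Q = ⅒ (Q = 1/10 = ⅒ ≈ 0.10000)
u(E, w) = 10 + E² + 11*w (u(E, w) = (E² + 11*w) + 10 = 10 + E² + 11*w)
M = 18 (M = -2 + 20 = 18)
(M + u(Q, -12))² = (18 + (10 + (⅒)² + 11*(-12)))² = (18 + (10 + 1/100 - 132))² = (18 - 12199/100)² = (-10399/100)² = 108139201/10000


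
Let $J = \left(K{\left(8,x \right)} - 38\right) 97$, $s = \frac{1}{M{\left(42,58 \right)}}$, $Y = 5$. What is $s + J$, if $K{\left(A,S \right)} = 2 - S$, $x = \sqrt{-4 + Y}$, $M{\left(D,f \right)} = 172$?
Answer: $- \frac{617307}{172} \approx -3589.0$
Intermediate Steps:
$x = 1$ ($x = \sqrt{-4 + 5} = \sqrt{1} = 1$)
$s = \frac{1}{172} \approx 0.005814$
$J = -3589$ ($J = \left(\left(2 - 1\right) - 38\right) 97 = \left(1 - 38\right) 97 = \left(-37\right) 97 = -3589$)
$s + J = \frac{1}{172} - 3589 = - \frac{617307}{172}$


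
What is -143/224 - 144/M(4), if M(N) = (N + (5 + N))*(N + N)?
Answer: -5891/2912 ≈ -2.0230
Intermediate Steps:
M(N) = 2*N*(5 + 2*N) (M(N) = (5 + 2*N)*(2*N) = 2*N*(5 + 2*N))
-143/224 - 144/M(4) = -143/224 - 144*1/(8*(5 + 2*4)) = -143*1/224 - 144*1/(8*(5 + 8)) = -143/224 - 144/(2*4*13) = -143/224 - 144/104 = -143/224 - 144*1/104 = -143/224 - 18/13 = -5891/2912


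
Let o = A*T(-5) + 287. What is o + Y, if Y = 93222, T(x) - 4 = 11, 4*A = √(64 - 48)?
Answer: 93524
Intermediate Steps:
A = 1 (A = √(64 - 48)/4 = √16/4 = (¼)*4 = 1)
T(x) = 15 (T(x) = 4 + 11 = 15)
o = 302 (o = 1*15 + 287 = 15 + 287 = 302)
o + Y = 302 + 93222 = 93524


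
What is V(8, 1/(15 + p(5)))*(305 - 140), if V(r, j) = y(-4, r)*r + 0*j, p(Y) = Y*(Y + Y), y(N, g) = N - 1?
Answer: -6600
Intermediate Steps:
y(N, g) = -1 + N
p(Y) = 2*Y² (p(Y) = Y*(2*Y) = 2*Y²)
V(r, j) = -5*r (V(r, j) = (-1 - 4)*r + 0*j = -5*r + 0 = -5*r)
V(8, 1/(15 + p(5)))*(305 - 140) = (-5*8)*(305 - 140) = -40*165 = -6600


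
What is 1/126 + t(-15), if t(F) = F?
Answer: -1889/126 ≈ -14.992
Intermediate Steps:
1/126 + t(-15) = 1/126 - 15 = -1889/126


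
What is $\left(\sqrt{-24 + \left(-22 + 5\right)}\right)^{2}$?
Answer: $-41$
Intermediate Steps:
$\left(\sqrt{-24 + \left(-22 + 5\right)}\right)^{2} = \left(\sqrt{-24 - 17}\right)^{2} = \left(\sqrt{-41}\right)^{2} = \left(i \sqrt{41}\right)^{2} = -41$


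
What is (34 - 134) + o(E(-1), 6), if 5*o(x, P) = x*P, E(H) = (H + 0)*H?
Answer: -494/5 ≈ -98.800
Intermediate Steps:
E(H) = H² (E(H) = H*H = H²)
o(x, P) = P*x/5 (o(x, P) = (x*P)/5 = (P*x)/5 = P*x/5)
(34 - 134) + o(E(-1), 6) = (34 - 134) + (⅕)*6*(-1)² = -100 + (⅕)*6*1 = -100 + 6/5 = -494/5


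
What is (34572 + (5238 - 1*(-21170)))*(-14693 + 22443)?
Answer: 472595000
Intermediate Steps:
(34572 + (5238 - 1*(-21170)))*(-14693 + 22443) = (34572 + (5238 + 21170))*7750 = (34572 + 26408)*7750 = 60980*7750 = 472595000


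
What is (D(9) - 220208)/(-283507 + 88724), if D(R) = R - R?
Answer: 220208/194783 ≈ 1.1305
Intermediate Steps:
D(R) = 0
(D(9) - 220208)/(-283507 + 88724) = (0 - 220208)/(-283507 + 88724) = -220208/(-194783) = -220208*(-1/194783) = 220208/194783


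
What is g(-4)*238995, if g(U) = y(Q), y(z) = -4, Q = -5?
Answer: -955980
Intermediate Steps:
g(U) = -4
g(-4)*238995 = -4*238995 = -955980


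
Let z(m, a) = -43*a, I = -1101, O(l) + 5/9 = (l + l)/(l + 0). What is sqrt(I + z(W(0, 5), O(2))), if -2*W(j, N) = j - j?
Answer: 2*I*sqrt(2617)/3 ≈ 34.104*I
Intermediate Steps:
W(j, N) = 0 (W(j, N) = -(j - j)/2 = -1/2*0 = 0)
O(l) = 13/9 (O(l) = -5/9 + (l + l)/(l + 0) = -5/9 + (2*l)/l = -5/9 + 2 = 13/9)
sqrt(I + z(W(0, 5), O(2))) = sqrt(-1101 - 43*13/9) = sqrt(-1101 - 559/9) = sqrt(-10468/9) = 2*I*sqrt(2617)/3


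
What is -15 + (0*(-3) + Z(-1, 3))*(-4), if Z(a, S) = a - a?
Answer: -15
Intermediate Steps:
Z(a, S) = 0
-15 + (0*(-3) + Z(-1, 3))*(-4) = -15 + (0*(-3) + 0)*(-4) = -15 + (0 + 0)*(-4) = -15 + 0*(-4) = -15 + 0 = -15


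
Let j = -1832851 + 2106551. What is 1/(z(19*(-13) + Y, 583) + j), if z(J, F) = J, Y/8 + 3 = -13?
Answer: 1/273325 ≈ 3.6586e-6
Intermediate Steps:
Y = -128 (Y = -24 + 8*(-13) = -24 - 104 = -128)
j = 273700
1/(z(19*(-13) + Y, 583) + j) = 1/((19*(-13) - 128) + 273700) = 1/((-247 - 128) + 273700) = 1/(-375 + 273700) = 1/273325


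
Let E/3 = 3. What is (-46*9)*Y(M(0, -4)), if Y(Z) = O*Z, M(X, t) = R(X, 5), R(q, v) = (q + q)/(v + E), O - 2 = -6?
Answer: 0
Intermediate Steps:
O = -4 (O = 2 - 6 = -4)
E = 9 (E = 3*3 = 9)
R(q, v) = 2*q/(9 + v) (R(q, v) = (q + q)/(v + 9) = (2*q)/(9 + v) = 2*q/(9 + v))
M(X, t) = X/7 (M(X, t) = 2*X/(9 + 5) = 2*X/14 = 2*X*(1/14) = X/7)
Y(Z) = -4*Z
(-46*9)*Y(M(0, -4)) = (-46*9)*(-4*0/7) = -(-1656)*0 = -414*0 = 0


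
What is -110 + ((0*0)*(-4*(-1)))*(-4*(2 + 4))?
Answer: -110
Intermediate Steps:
-110 + ((0*0)*(-4*(-1)))*(-4*(2 + 4)) = -110 + (0*4)*(-4*6) = -110 + 0*(-24) = -110 + 0 = -110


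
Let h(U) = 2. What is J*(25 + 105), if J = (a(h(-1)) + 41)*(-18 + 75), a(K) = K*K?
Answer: 333450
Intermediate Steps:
a(K) = K²
J = 2565 (J = (2² + 41)*(-18 + 75) = (4 + 41)*57 = 45*57 = 2565)
J*(25 + 105) = 2565*(25 + 105) = 2565*130 = 333450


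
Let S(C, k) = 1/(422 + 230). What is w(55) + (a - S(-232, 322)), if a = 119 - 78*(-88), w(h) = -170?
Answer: 4442075/652 ≈ 6813.0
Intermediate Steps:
a = 6983 (a = 119 + 6864 = 6983)
S(C, k) = 1/652
w(55) + (a - S(-232, 322)) = -170 + (6983 - 1*1/652) = -170 + (6983 - 1/652) = -170 + 4552915/652 = 4442075/652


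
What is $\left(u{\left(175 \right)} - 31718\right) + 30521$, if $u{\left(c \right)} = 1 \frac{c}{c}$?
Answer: $-1196$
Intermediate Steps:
$u{\left(c \right)} = 1$ ($u{\left(c \right)} = 1 \cdot 1 = 1$)
$\left(u{\left(175 \right)} - 31718\right) + 30521 = \left(1 - 31718\right) + 30521 = -31717 + 30521 = -1196$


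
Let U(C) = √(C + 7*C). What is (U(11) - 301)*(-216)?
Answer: 65016 - 432*√22 ≈ 62990.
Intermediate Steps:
U(C) = 2*√2*√C (U(C) = √(8*C) = 2*√2*√C)
(U(11) - 301)*(-216) = (2*√2*√11 - 301)*(-216) = (2*√22 - 301)*(-216) = (-301 + 2*√22)*(-216) = 65016 - 432*√22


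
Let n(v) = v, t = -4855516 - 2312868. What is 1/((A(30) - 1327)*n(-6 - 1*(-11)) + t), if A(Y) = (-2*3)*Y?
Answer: -1/7175919 ≈ -1.3936e-7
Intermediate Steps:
A(Y) = -6*Y
t = -7168384
1/((A(30) - 1327)*n(-6 - 1*(-11)) + t) = 1/((-6*30 - 1327)*(-6 - 1*(-11)) - 7168384) = 1/((-180 - 1327)*(-6 + 11) - 7168384) = 1/(-1507*5 - 7168384) = 1/(-7535 - 7168384) = 1/(-7175919) = -1/7175919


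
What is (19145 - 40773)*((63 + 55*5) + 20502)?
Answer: -450727520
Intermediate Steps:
(19145 - 40773)*((63 + 55*5) + 20502) = -21628*((63 + 275) + 20502) = -21628*(338 + 20502) = -21628*20840 = -450727520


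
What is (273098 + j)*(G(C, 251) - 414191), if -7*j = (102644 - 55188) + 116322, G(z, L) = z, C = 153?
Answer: -723700332504/7 ≈ -1.0339e+11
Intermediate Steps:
j = -163778/7 (j = -((102644 - 55188) + 116322)/7 = -(47456 + 116322)/7 = -⅐*163778 = -163778/7 ≈ -23397.)
(273098 + j)*(G(C, 251) - 414191) = (273098 - 163778/7)*(153 - 414191) = (1747908/7)*(-414038) = -723700332504/7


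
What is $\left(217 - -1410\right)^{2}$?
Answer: $2647129$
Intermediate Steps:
$\left(217 - -1410\right)^{2} = \left(217 + 1410\right)^{2} = 1627^{2} = 2647129$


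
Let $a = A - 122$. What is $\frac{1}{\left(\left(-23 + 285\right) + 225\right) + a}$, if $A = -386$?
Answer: $- \frac{1}{21} \approx -0.047619$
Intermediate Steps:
$a = -508$ ($a = -386 - 122 = -508$)
$\frac{1}{\left(\left(-23 + 285\right) + 225\right) + a} = \frac{1}{\left(\left(-23 + 285\right) + 225\right) - 508} = \frac{1}{\left(262 + 225\right) - 508} = \frac{1}{487 - 508} = \frac{1}{-21} = - \frac{1}{21}$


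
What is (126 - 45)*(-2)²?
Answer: 324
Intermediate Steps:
(126 - 45)*(-2)² = 81*4 = 324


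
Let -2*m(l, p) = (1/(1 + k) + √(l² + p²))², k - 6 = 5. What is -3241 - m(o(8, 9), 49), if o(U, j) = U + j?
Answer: -546047/288 + √2690/12 ≈ -1891.7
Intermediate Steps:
k = 11 (k = 6 + 5 = 11)
m(l, p) = -(1/12 + √(l² + p²))²/2 (m(l, p) = -(1/(1 + 11) + √(l² + p²))²/2 = -(1/12 + √(l² + p²))²/2)
-3241 - m(o(8, 9), 49) = -3241 - (-1)*(1 + 12*√((8 + 9)² + 49²))²/288 = -3241 - (-1)*(1 + 12*√(17² + 2401))²/288 = -3241 - (-1)*(1 + 12*√(289 + 2401))²/288 = -3241 - (-1)*(1 + 12*√2690)²/288 = -3241 + (1 + 12*√2690)²/288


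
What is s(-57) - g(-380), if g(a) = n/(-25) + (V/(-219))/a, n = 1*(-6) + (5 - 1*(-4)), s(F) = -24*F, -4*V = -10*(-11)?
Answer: 1138549739/832200 ≈ 1368.1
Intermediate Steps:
V = -55/2 (V = -(-5)*(-11)/2 = -1/4*110 = -55/2 ≈ -27.500)
n = 3 (n = -6 + (5 + 4) = -6 + 9 = 3)
g(a) = -3/25 + 55/(438*a) (g(a) = 3/(-25) + (-55/2/(-219))/a = 3*(-1/25) + (-55/2*(-1/219))/a = -3/25 + 55/(438*a))
s(-57) - g(-380) = -24*(-57) - (1375 - 1314*(-380))/(10950*(-380)) = 1368 - (-1)*(1375 + 499320)/(10950*380) = 1368 - (-1)*500695/(10950*380) = 1368 - 1*(-100139/832200) = 1368 + 100139/832200 = 1138549739/832200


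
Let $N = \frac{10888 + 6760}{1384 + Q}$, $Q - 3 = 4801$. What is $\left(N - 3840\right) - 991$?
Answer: $- \frac{7469145}{1547} \approx -4828.1$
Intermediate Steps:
$Q = 4804$ ($Q = 3 + 4801 = 4804$)
$N = \frac{4412}{1547}$ ($N = \frac{10888 + 6760}{1384 + 4804} = \frac{17648}{6188} = 17648 \cdot \frac{1}{6188} = \frac{4412}{1547} \approx 2.852$)
$\left(N - 3840\right) - 991 = \left(\frac{4412}{1547} - 3840\right) - 991 = - \frac{5936068}{1547} - 991 = - \frac{7469145}{1547}$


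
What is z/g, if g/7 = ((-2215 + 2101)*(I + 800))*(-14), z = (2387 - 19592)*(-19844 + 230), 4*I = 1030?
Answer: 535649/18753 ≈ 28.563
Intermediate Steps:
I = 515/2 (I = (¼)*1030 = 515/2 ≈ 257.50)
z = 337458870 (z = -17205*(-19614) = 337458870)
g = 11814390 (g = 7*(((-2215 + 2101)*(515/2 + 800))*(-14)) = 7*(-114*2115/2*(-14)) = 7*(-120555*(-14)) = 7*1687770 = 11814390)
z/g = 337458870/11814390 = 337458870*(1/11814390) = 535649/18753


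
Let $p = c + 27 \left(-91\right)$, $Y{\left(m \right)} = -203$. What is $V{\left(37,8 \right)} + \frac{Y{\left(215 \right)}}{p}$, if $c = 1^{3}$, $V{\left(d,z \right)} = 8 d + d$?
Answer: $\frac{818051}{2456} \approx 333.08$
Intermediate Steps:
$V{\left(d,z \right)} = 9 d$
$c = 1$
$p = -2456$ ($p = 1 + 27 \left(-91\right) = 1 - 2457 = -2456$)
$V{\left(37,8 \right)} + \frac{Y{\left(215 \right)}}{p} = 9 \cdot 37 - \frac{203}{-2456} = 333 - - \frac{203}{2456} = 333 + \frac{203}{2456} = \frac{818051}{2456}$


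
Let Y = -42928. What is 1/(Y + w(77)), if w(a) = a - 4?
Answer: -1/42855 ≈ -2.3334e-5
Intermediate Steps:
w(a) = -4 + a
1/(Y + w(77)) = 1/(-42928 + (-4 + 77)) = 1/(-42928 + 73) = 1/(-42855) = -1/42855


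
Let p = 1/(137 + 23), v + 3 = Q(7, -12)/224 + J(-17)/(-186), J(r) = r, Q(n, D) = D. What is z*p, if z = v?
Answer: -15427/833280 ≈ -0.018514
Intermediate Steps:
v = -15427/5208 (v = -3 + (-12/224 - 17/(-186)) = -3 + (-12*1/224 - 17*(-1/186)) = -3 + (-3/56 + 17/186) = -3 + 197/5208 = -15427/5208 ≈ -2.9622)
p = 1/160 ≈ 0.0062500
z = -15427/5208 ≈ -2.9622
z*p = -15427/5208*1/160 = -15427/833280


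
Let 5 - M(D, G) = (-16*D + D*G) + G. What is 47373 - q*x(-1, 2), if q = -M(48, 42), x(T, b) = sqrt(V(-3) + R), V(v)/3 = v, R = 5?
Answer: 47373 - 2570*I ≈ 47373.0 - 2570.0*I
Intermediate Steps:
M(D, G) = 5 - G + 16*D - D*G (M(D, G) = 5 - ((-16*D + D*G) + G) = 5 - (G - 16*D + D*G) = 5 + (-G + 16*D - D*G) = 5 - G + 16*D - D*G)
V(v) = 3*v
x(T, b) = 2*I (x(T, b) = sqrt(3*(-3) + 5) = sqrt(-9 + 5) = sqrt(-4) = 2*I)
q = 1285 (q = -(5 - 1*42 + 16*48 - 1*48*42) = -(5 - 42 + 768 - 2016) = -1*(-1285) = 1285)
47373 - q*x(-1, 2) = 47373 - 1285*2*I = 47373 - 2570*I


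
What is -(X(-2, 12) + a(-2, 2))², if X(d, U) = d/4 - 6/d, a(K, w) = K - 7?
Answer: -169/4 ≈ -42.250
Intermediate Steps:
a(K, w) = -7 + K
X(d, U) = -6/d + d/4 (X(d, U) = d*(¼) - 6/d = d/4 - 6/d = -6/d + d/4)
-(X(-2, 12) + a(-2, 2))² = -((-6/(-2) + (¼)*(-2)) + (-7 - 2))² = -((-6*(-½) - ½) - 9)² = -((3 - ½) - 9)² = -(5/2 - 9)² = -(-13/2)² = -1*169/4 = -169/4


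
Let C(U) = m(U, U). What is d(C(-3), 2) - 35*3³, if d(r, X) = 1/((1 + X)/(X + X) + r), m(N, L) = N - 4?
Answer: -23629/25 ≈ -945.16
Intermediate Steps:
m(N, L) = -4 + N
C(U) = -4 + U
d(r, X) = 1/(r + (1 + X)/(2*X)) (d(r, X) = 1/((1 + X)/((2*X)) + r) = 1/((1 + X)*(1/(2*X)) + r) = 1/((1 + X)/(2*X) + r) = 1/(r + (1 + X)/(2*X)))
d(C(-3), 2) - 35*3³ = 2*2/(1 + 2 + 2*2*(-4 - 3)) - 35*3³ = 2*2/(1 + 2 + 2*2*(-7)) - 35*27 = 2*2/(1 + 2 - 28) - 945 = 2*2/(-25) - 945 = 2*2*(-1/25) - 945 = -4/25 - 945 = -23629/25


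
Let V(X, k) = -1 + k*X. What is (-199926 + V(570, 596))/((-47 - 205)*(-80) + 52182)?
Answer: 139793/72342 ≈ 1.9324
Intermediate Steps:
V(X, k) = -1 + X*k
(-199926 + V(570, 596))/((-47 - 205)*(-80) + 52182) = (-199926 + (-1 + 570*596))/((-47 - 205)*(-80) + 52182) = (-199926 + (-1 + 339720))/(-252*(-80) + 52182) = (-199926 + 339719)/(20160 + 52182) = 139793/72342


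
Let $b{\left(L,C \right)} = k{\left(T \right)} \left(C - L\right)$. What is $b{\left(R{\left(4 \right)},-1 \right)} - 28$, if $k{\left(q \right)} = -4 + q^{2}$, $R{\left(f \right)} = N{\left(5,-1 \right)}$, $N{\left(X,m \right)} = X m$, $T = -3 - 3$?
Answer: $100$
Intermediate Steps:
$T = -6$ ($T = -3 - 3 = -6$)
$R{\left(f \right)} = -5$ ($R{\left(f \right)} = 5 \left(-1\right) = -5$)
$b{\left(L,C \right)} = - 32 L + 32 C$ ($b{\left(L,C \right)} = \left(-4 + \left(-6\right)^{2}\right) \left(C - L\right) = \left(-4 + 36\right) \left(C - L\right) = 32 \left(C - L\right) = - 32 L + 32 C$)
$b{\left(R{\left(4 \right)},-1 \right)} - 28 = \left(\left(-32\right) \left(-5\right) + 32 \left(-1\right)\right) - 28 = \left(160 - 32\right) - 28 = 128 - 28 = 100$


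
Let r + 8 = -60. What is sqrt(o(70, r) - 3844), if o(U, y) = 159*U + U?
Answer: 2*sqrt(1839) ≈ 85.767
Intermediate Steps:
r = -68 (r = -8 - 60 = -68)
o(U, y) = 160*U
sqrt(o(70, r) - 3844) = sqrt(160*70 - 3844) = sqrt(11200 - 3844) = sqrt(7356) = 2*sqrt(1839)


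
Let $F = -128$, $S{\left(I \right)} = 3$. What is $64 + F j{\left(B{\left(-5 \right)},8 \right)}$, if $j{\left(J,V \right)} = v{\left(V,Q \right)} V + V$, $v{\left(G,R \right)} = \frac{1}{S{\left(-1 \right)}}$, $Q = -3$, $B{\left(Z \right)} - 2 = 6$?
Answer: $- \frac{3904}{3} \approx -1301.3$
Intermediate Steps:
$B{\left(Z \right)} = 8$ ($B{\left(Z \right)} = 2 + 6 = 8$)
$v{\left(G,R \right)} = \frac{1}{3}$
$j{\left(J,V \right)} = \frac{4 V}{3}$ ($j{\left(J,V \right)} = \frac{V}{3} + V = \frac{4 V}{3}$)
$64 + F j{\left(B{\left(-5 \right)},8 \right)} = 64 - 128 \cdot \frac{4}{3} \cdot 8 = 64 - \frac{4096}{3} = - \frac{3904}{3}$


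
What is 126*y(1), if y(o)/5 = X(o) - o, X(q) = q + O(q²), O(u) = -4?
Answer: -2520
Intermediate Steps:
X(q) = -4 + q (X(q) = q - 4 = -4 + q)
y(o) = -20 (y(o) = 5*((-4 + o) - o) = 5*(-4) = -20)
126*y(1) = 126*(-20) = -2520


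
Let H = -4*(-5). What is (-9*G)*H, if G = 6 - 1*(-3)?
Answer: -1620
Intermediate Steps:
G = 9 (G = 6 + 3 = 9)
H = 20
(-9*G)*H = -9*9*20 = -81*20 = -1620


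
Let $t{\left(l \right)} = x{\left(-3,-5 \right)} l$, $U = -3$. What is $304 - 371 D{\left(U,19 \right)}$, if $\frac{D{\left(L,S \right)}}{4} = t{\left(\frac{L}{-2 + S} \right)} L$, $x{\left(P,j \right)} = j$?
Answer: $\frac{71948}{17} \approx 4232.2$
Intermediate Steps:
$t{\left(l \right)} = - 5 l$
$D{\left(L,S \right)} = - \frac{20 L^{2}}{-2 + S}$ ($D{\left(L,S \right)} = 4 - 5 \frac{L}{-2 + S} L = 4 - \frac{5 L}{-2 + S} L = 4 \left(- \frac{5 L^{2}}{-2 + S}\right) = - \frac{20 L^{2}}{-2 + S}$)
$304 - 371 D{\left(U,19 \right)} = 304 - 371 \left(- \frac{20 \left(-3\right)^{2}}{-2 + 19}\right) = 304 - 371 \left(\left(-20\right) 9 \cdot \frac{1}{17}\right) = 304 - - \frac{66780}{17} = 304 + \frac{66780}{17} = \frac{71948}{17}$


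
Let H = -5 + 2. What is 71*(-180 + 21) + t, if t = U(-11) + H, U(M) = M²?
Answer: -11171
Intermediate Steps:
H = -3
t = 118 (t = (-11)² - 3 = 121 - 3 = 118)
71*(-180 + 21) + t = 71*(-180 + 21) + 118 = 71*(-159) + 118 = -11289 + 118 = -11171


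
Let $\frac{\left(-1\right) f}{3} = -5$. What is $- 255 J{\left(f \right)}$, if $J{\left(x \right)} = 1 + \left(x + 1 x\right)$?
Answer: $-7905$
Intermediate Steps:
$f = 15$ ($f = \left(-3\right) \left(-5\right) = 15$)
$J{\left(x \right)} = 1 + 2 x$ ($J{\left(x \right)} = 1 + \left(x + x\right) = 1 + 2 x$)
$- 255 J{\left(f \right)} = - 255 \left(1 + 2 \cdot 15\right) = - 255 \left(1 + 30\right) = \left(-255\right) 31 = -7905$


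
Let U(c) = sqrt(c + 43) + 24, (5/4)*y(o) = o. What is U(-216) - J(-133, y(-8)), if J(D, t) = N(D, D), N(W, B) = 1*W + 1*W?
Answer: 290 + I*sqrt(173) ≈ 290.0 + 13.153*I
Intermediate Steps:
y(o) = 4*o/5
N(W, B) = 2*W (N(W, B) = W + W = 2*W)
J(D, t) = 2*D
U(c) = 24 + sqrt(43 + c) (U(c) = sqrt(43 + c) + 24 = 24 + sqrt(43 + c))
U(-216) - J(-133, y(-8)) = (24 + sqrt(43 - 216)) - 2*(-133) = (24 + sqrt(-173)) - 1*(-266) = (24 + I*sqrt(173)) + 266 = 290 + I*sqrt(173)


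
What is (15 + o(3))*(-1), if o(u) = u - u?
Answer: -15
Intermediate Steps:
o(u) = 0
(15 + o(3))*(-1) = (15 + 0)*(-1) = 15*(-1) = -15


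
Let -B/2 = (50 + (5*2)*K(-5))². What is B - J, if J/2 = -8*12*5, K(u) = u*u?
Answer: -179040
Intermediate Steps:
K(u) = u²
J = -960 (J = 2*(-8*12*5) = 2*(-96*5) = 2*(-480) = -960)
B = -180000 (B = -2*(50 + (5*2)*(-5)²)² = -2*(50 + 10*25)² = -2*(50 + 250)² = -2*300² = -2*90000 = -180000)
B - J = -180000 - 1*(-960) = -180000 + 960 = -179040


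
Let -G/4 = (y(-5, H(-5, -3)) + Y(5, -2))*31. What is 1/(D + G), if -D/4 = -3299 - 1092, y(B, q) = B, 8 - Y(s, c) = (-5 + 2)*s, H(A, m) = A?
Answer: 1/15332 ≈ 6.5223e-5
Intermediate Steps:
Y(s, c) = 8 + 3*s (Y(s, c) = 8 - (-5 + 2)*s = 8 - (-3)*s = 8 + 3*s)
G = -2232 (G = -4*(-5 + (8 + 3*5))*31 = -4*(-5 + (8 + 15))*31 = -4*(-5 + 23)*31 = -72*31 = -4*558 = -2232)
D = 17564 (D = -4*(-3299 - 1092) = -4*(-4391) = 17564)
1/(D + G) = 1/(17564 - 2232) = 1/15332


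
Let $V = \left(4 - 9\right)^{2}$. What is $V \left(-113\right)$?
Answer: $-2825$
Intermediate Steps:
$V = 25$ ($V = \left(-5\right)^{2} = 25$)
$V \left(-113\right) = 25 \left(-113\right) = -2825$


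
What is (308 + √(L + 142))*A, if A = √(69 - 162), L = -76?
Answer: I*√93*(308 + √66) ≈ 3048.6*I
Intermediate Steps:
A = I*√93 (A = √(-93) = I*√93 ≈ 9.6436*I)
(308 + √(L + 142))*A = (308 + √(-76 + 142))*(I*√93) = (308 + √66)*(I*√93) = I*√93*(308 + √66)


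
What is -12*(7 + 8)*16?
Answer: -2880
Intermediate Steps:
-12*(7 + 8)*16 = -12*15*16 = -180*16 = -2880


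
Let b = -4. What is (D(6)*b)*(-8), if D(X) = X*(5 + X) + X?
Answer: 2304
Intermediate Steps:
D(X) = X + X*(5 + X)
(D(6)*b)*(-8) = ((6*(6 + 6))*(-4))*(-8) = ((6*12)*(-4))*(-8) = (72*(-4))*(-8) = -288*(-8) = 2304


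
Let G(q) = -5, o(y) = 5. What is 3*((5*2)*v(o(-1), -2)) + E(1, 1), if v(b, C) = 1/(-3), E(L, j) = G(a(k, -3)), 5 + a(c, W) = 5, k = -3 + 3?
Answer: -15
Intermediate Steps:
k = 0
a(c, W) = 0 (a(c, W) = -5 + 5 = 0)
E(L, j) = -5
v(b, C) = -⅓
3*((5*2)*v(o(-1), -2)) + E(1, 1) = 3*((5*2)*(-⅓)) - 5 = 3*(10*(-⅓)) - 5 = 3*(-10/3) - 5 = -10 - 5 = -15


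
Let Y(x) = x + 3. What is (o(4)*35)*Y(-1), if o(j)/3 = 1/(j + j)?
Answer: 105/4 ≈ 26.250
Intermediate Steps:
o(j) = 3/(2*j) (o(j) = 3/(j + j) = 3/((2*j)) = 3*(1/(2*j)) = 3/(2*j))
Y(x) = 3 + x
(o(4)*35)*Y(-1) = (((3/2)/4)*35)*(3 - 1) = (((3/2)*(¼))*35)*2 = ((3/8)*35)*2 = (105/8)*2 = 105/4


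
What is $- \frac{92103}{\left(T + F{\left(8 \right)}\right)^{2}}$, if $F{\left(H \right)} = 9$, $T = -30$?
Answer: $- \frac{30701}{147} \approx -208.85$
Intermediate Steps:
$- \frac{92103}{\left(T + F{\left(8 \right)}\right)^{2}} = - \frac{92103}{\left(-30 + 9\right)^{2}} = - \frac{92103}{\left(-21\right)^{2}} = - \frac{92103}{441} = \left(-92103\right) \frac{1}{441} = - \frac{30701}{147}$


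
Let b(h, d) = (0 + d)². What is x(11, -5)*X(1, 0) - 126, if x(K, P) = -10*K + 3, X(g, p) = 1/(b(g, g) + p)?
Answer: -233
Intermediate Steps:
b(h, d) = d²
X(g, p) = 1/(p + g²) (X(g, p) = 1/(g² + p) = 1/(p + g²))
x(K, P) = 3 - 10*K
x(11, -5)*X(1, 0) - 126 = (3 - 10*11)/(0 + 1²) - 126 = (3 - 110)/(0 + 1) - 126 = -107/1 - 126 = -107*1 - 126 = -107 - 126 = -233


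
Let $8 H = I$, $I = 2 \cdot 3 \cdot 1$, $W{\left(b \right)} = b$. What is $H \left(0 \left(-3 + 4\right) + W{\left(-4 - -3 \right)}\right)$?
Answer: $- \frac{3}{4} \approx -0.75$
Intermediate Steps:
$I = 6$ ($I = 6 \cdot 1 = 6$)
$H = \frac{3}{4}$ ($H = \frac{1}{8} \cdot 6 = \frac{3}{4} \approx 0.75$)
$H \left(0 \left(-3 + 4\right) + W{\left(-4 - -3 \right)}\right) = \frac{3 \left(0 \left(-3 + 4\right) - 1\right)}{4} = \frac{3 \left(0 \cdot 1 + \left(-4 + 3\right)\right)}{4} = \frac{3 \left(0 - 1\right)}{4} = \frac{3}{4} \left(-1\right) = - \frac{3}{4}$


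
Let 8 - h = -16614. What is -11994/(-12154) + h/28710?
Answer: 136592882/87235335 ≈ 1.5658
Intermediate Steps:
h = 16622 (h = 8 - 1*(-16614) = 8 + 16614 = 16622)
-11994/(-12154) + h/28710 = -11994/(-12154) + 16622/28710 = -11994*(-1/12154) + 16622*(1/28710) = 5997/6077 + 8311/14355 = 136592882/87235335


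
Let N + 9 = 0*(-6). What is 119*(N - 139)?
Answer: -17612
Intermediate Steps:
N = -9 (N = -9 + 0*(-6) = -9 + 0 = -9)
119*(N - 139) = 119*(-9 - 139) = 119*(-148) = -17612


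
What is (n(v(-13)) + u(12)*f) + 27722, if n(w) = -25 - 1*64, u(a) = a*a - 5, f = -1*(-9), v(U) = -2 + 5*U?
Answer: 28884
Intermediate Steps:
f = 9
u(a) = -5 + a**2 (u(a) = a**2 - 5 = -5 + a**2)
n(w) = -89 (n(w) = -25 - 64 = -89)
(n(v(-13)) + u(12)*f) + 27722 = (-89 + (-5 + 12**2)*9) + 27722 = (-89 + (-5 + 144)*9) + 27722 = (-89 + 139*9) + 27722 = (-89 + 1251) + 27722 = 1162 + 27722 = 28884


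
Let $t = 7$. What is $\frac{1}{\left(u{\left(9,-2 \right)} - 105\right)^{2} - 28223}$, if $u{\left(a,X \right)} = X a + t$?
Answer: $- \frac{1}{14767} \approx -6.7719 \cdot 10^{-5}$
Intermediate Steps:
$u{\left(a,X \right)} = 7 + X a$ ($u{\left(a,X \right)} = X a + 7 = 7 + X a$)
$\frac{1}{\left(u{\left(9,-2 \right)} - 105\right)^{2} - 28223} = \frac{1}{\left(\left(7 - 18\right) - 105\right)^{2} - 28223} = \frac{1}{\left(-11 - 105\right)^{2} - 28223} = \frac{1}{\left(-116\right)^{2} - 28223} = \frac{1}{13456 - 28223} = \frac{1}{-14767} = - \frac{1}{14767}$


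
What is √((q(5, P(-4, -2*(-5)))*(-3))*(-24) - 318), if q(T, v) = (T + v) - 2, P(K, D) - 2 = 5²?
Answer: √1842 ≈ 42.919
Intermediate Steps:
P(K, D) = 27 (P(K, D) = 2 + 5² = 2 + 25 = 27)
q(T, v) = -2 + T + v
√((q(5, P(-4, -2*(-5)))*(-3))*(-24) - 318) = √(((-2 + 5 + 27)*(-3))*(-24) - 318) = √((30*(-3))*(-24) - 318) = √(-90*(-24) - 318) = √(2160 - 318) = √1842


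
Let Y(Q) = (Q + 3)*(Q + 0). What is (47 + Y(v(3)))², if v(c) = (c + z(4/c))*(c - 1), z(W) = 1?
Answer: 18225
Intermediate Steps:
v(c) = (1 + c)*(-1 + c) (v(c) = (c + 1)*(c - 1) = (1 + c)*(-1 + c))
Y(Q) = Q*(3 + Q) (Y(Q) = (3 + Q)*Q = Q*(3 + Q))
(47 + Y(v(3)))² = (47 + (-1 + 3²)*(3 + (-1 + 3²)))² = (47 + (-1 + 9)*(3 + (-1 + 9)))² = (47 + 8*(3 + 8))² = (47 + 8*11)² = (47 + 88)² = 135² = 18225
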